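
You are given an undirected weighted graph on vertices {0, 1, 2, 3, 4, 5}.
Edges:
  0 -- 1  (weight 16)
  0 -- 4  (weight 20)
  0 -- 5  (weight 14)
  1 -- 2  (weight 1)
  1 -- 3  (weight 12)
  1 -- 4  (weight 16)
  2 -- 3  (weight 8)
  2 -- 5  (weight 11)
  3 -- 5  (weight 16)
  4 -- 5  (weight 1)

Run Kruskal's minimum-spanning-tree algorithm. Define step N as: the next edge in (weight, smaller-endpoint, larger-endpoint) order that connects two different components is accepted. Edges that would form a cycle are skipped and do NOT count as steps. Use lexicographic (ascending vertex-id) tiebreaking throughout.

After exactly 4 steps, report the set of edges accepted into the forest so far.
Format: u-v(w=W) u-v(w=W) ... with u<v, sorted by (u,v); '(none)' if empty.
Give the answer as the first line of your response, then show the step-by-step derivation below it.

1-2(w=1) 2-3(w=8) 2-5(w=11) 4-5(w=1)

step 1: add edge 1-2 (w=1); MST = {1-2(w=1)}
step 2: add edge 4-5 (w=1); MST = {1-2(w=1) 4-5(w=1)}
step 3: add edge 2-3 (w=8); MST = {1-2(w=1) 2-3(w=8) 4-5(w=1)}
step 4: add edge 2-5 (w=11); MST = {1-2(w=1) 2-3(w=8) 2-5(w=11) 4-5(w=1)}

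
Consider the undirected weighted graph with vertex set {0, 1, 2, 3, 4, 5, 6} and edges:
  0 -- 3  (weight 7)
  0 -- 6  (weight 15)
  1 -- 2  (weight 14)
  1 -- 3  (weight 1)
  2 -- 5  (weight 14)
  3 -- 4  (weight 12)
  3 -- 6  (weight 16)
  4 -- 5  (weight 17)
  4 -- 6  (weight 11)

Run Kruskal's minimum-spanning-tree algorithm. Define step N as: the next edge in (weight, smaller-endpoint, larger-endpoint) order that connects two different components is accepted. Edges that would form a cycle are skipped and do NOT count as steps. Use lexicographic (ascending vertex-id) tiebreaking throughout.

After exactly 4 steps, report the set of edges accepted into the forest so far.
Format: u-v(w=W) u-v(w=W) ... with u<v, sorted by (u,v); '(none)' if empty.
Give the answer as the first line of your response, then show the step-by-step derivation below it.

0-3(w=7) 1-3(w=1) 3-4(w=12) 4-6(w=11)

step 1: add edge 1-3 (w=1); MST = {1-3(w=1)}
step 2: add edge 0-3 (w=7); MST = {0-3(w=7) 1-3(w=1)}
step 3: add edge 4-6 (w=11); MST = {0-3(w=7) 1-3(w=1) 4-6(w=11)}
step 4: add edge 3-4 (w=12); MST = {0-3(w=7) 1-3(w=1) 3-4(w=12) 4-6(w=11)}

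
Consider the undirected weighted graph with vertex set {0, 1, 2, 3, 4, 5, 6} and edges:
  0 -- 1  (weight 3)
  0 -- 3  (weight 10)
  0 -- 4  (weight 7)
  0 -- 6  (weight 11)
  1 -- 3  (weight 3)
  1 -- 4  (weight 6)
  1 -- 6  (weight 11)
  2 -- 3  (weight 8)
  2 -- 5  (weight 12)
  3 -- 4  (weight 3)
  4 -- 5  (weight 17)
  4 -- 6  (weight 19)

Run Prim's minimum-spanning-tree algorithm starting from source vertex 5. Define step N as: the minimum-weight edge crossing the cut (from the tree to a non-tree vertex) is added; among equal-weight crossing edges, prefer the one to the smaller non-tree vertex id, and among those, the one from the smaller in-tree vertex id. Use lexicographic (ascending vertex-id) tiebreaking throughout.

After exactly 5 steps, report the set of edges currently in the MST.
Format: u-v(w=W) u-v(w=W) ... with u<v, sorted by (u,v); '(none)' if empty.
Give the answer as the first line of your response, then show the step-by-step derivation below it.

0-1(w=3) 1-3(w=3) 2-3(w=8) 2-5(w=12) 3-4(w=3)

step 1: add edge 2-5 (w=12); MST = {2-5(w=12)}
step 2: add edge 2-3 (w=8); MST = {2-3(w=8) 2-5(w=12)}
step 3: add edge 1-3 (w=3); MST = {1-3(w=3) 2-3(w=8) 2-5(w=12)}
step 4: add edge 0-1 (w=3); MST = {0-1(w=3) 1-3(w=3) 2-3(w=8) 2-5(w=12)}
step 5: add edge 3-4 (w=3); MST = {0-1(w=3) 1-3(w=3) 2-3(w=8) 2-5(w=12) 3-4(w=3)}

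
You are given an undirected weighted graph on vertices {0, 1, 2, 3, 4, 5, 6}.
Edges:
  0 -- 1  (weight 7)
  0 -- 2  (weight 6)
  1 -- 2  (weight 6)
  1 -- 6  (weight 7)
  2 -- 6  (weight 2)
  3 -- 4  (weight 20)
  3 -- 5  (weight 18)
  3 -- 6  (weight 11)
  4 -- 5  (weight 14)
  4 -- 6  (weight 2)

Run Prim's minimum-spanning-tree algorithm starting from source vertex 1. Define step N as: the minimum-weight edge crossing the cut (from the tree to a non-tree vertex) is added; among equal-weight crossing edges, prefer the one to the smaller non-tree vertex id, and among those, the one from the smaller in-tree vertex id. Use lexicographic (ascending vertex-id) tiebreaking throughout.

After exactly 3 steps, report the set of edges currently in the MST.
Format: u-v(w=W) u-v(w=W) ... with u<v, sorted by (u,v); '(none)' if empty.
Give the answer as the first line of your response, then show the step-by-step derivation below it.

1-2(w=6) 2-6(w=2) 4-6(w=2)

step 1: add edge 1-2 (w=6); MST = {1-2(w=6)}
step 2: add edge 2-6 (w=2); MST = {1-2(w=6) 2-6(w=2)}
step 3: add edge 4-6 (w=2); MST = {1-2(w=6) 2-6(w=2) 4-6(w=2)}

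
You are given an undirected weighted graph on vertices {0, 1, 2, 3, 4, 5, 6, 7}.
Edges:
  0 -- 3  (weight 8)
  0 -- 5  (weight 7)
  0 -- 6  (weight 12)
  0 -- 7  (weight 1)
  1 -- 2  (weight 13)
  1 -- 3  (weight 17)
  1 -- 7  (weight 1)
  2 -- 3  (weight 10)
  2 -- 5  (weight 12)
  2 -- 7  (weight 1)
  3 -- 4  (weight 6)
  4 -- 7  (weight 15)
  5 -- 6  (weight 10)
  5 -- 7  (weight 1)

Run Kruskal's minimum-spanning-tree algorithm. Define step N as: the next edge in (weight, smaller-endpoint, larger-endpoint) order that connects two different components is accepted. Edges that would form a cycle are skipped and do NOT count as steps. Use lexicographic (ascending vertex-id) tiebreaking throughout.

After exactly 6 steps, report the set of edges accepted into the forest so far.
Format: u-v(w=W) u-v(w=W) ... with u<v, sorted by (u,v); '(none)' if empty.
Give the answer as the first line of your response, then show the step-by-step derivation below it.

0-3(w=8) 0-7(w=1) 1-7(w=1) 2-7(w=1) 3-4(w=6) 5-7(w=1)

step 1: add edge 0-7 (w=1); MST = {0-7(w=1)}
step 2: add edge 1-7 (w=1); MST = {0-7(w=1) 1-7(w=1)}
step 3: add edge 2-7 (w=1); MST = {0-7(w=1) 1-7(w=1) 2-7(w=1)}
step 4: add edge 5-7 (w=1); MST = {0-7(w=1) 1-7(w=1) 2-7(w=1) 5-7(w=1)}
step 5: add edge 3-4 (w=6); MST = {0-7(w=1) 1-7(w=1) 2-7(w=1) 3-4(w=6) 5-7(w=1)}
step 6: add edge 0-3 (w=8); MST = {0-3(w=8) 0-7(w=1) 1-7(w=1) 2-7(w=1) 3-4(w=6) 5-7(w=1)}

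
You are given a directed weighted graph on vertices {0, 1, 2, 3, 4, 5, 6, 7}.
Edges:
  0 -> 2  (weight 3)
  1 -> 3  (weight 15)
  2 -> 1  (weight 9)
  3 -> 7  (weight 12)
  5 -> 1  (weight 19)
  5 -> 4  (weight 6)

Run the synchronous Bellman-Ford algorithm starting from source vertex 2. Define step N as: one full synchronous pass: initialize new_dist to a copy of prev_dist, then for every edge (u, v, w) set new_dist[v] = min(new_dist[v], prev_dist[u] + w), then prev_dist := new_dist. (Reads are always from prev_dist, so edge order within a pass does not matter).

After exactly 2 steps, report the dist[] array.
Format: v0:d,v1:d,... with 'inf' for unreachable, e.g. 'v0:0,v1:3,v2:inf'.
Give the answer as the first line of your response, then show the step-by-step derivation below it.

v0:inf,v1:9,v2:0,v3:24,v4:inf,v5:inf,v6:inf,v7:inf

step 1: dist = v0:inf,v1:9,v2:0,v3:inf,v4:inf,v5:inf,v6:inf,v7:inf
step 2: dist = v0:inf,v1:9,v2:0,v3:24,v4:inf,v5:inf,v6:inf,v7:inf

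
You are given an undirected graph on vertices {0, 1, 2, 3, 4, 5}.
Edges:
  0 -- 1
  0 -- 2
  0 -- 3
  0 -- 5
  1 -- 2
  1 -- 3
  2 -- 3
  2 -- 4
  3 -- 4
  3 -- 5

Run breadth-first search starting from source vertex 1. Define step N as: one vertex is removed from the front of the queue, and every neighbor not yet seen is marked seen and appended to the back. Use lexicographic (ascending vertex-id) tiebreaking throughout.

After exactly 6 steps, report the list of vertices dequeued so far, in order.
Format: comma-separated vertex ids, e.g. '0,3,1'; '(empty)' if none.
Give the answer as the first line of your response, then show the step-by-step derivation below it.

1,0,2,3,5,4

step 1: dequeue 1; queue=[0,2,3]; order=1
step 2: dequeue 0; queue=[2,3,5]; order=1,0
step 3: dequeue 2; queue=[3,5,4]; order=1,0,2
step 4: dequeue 3; queue=[5,4]; order=1,0,2,3
step 5: dequeue 5; queue=[4]; order=1,0,2,3,5
step 6: dequeue 4; queue=[(empty)]; order=1,0,2,3,5,4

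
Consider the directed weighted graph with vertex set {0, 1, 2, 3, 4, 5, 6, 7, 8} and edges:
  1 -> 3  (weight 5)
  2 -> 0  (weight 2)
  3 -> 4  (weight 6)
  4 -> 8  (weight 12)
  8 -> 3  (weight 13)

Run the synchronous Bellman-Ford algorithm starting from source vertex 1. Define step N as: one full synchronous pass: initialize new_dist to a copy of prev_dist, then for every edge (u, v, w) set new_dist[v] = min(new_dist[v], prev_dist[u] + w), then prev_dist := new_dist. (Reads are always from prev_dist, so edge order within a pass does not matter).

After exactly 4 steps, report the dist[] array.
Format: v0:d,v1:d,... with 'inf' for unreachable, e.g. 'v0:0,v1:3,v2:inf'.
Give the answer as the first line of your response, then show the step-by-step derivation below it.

v0:inf,v1:0,v2:inf,v3:5,v4:11,v5:inf,v6:inf,v7:inf,v8:23

step 1: dist = v0:inf,v1:0,v2:inf,v3:5,v4:inf,v5:inf,v6:inf,v7:inf,v8:inf
step 2: dist = v0:inf,v1:0,v2:inf,v3:5,v4:11,v5:inf,v6:inf,v7:inf,v8:inf
step 3: dist = v0:inf,v1:0,v2:inf,v3:5,v4:11,v5:inf,v6:inf,v7:inf,v8:23
step 4: dist = v0:inf,v1:0,v2:inf,v3:5,v4:11,v5:inf,v6:inf,v7:inf,v8:23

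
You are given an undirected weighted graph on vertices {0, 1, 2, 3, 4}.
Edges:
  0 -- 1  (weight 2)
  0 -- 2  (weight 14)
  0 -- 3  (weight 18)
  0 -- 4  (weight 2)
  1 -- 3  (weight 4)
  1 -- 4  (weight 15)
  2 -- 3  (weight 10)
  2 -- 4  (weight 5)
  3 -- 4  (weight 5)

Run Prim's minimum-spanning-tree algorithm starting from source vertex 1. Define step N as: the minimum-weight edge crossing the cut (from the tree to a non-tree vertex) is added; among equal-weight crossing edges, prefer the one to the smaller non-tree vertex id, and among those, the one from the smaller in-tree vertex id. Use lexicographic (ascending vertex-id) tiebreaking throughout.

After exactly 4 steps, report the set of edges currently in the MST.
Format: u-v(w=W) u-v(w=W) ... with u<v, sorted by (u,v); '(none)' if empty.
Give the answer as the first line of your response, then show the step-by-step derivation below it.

0-1(w=2) 0-4(w=2) 1-3(w=4) 2-4(w=5)

step 1: add edge 0-1 (w=2); MST = {0-1(w=2)}
step 2: add edge 0-4 (w=2); MST = {0-1(w=2) 0-4(w=2)}
step 3: add edge 1-3 (w=4); MST = {0-1(w=2) 0-4(w=2) 1-3(w=4)}
step 4: add edge 2-4 (w=5); MST = {0-1(w=2) 0-4(w=2) 1-3(w=4) 2-4(w=5)}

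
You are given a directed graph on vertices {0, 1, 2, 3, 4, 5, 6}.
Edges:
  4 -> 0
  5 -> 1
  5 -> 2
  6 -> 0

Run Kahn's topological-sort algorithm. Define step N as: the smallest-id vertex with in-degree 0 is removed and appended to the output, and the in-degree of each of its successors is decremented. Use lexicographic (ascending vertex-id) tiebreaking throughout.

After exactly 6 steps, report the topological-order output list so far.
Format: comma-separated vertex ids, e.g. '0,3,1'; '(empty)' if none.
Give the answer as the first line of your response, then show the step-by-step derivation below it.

3,4,5,1,2,6

step 1: output 3; order=[3]; indeg=(2,1,1,0,0,0,0)
step 2: output 4; order=[3,4]; indeg=(1,1,1,0,0,0,0)
step 3: output 5; order=[3,4,5]; indeg=(1,0,0,0,0,0,0)
step 4: output 1; order=[3,4,5,1]; indeg=(1,0,0,0,0,0,0)
step 5: output 2; order=[3,4,5,1,2]; indeg=(1,0,0,0,0,0,0)
step 6: output 6; order=[3,4,5,1,2,6]; indeg=(0,0,0,0,0,0,0)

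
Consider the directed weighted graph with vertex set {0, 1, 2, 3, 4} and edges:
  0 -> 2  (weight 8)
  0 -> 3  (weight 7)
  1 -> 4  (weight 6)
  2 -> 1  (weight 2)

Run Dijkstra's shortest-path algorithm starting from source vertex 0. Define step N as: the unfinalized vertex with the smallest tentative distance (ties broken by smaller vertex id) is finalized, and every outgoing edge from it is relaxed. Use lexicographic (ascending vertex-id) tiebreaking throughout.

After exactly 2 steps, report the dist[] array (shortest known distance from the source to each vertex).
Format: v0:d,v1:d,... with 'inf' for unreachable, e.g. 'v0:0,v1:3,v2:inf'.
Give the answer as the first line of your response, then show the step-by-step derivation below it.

v0:0,v1:inf,v2:8,v3:7,v4:inf

step 1: dist = v0:0,v1:inf,v2:8,v3:7,v4:inf
step 2: dist = v0:0,v1:inf,v2:8,v3:7,v4:inf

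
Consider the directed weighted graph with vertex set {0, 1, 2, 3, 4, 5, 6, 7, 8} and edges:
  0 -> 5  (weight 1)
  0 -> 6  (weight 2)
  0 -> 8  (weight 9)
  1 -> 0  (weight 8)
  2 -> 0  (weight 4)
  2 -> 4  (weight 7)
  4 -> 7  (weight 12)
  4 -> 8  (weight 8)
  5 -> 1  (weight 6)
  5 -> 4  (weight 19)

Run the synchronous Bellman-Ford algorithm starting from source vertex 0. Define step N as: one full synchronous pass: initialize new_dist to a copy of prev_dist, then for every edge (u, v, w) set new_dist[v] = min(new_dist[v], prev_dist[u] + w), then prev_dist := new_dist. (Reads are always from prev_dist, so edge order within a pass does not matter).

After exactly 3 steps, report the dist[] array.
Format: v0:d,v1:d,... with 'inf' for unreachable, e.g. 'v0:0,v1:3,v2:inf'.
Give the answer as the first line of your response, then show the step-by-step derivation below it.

v0:0,v1:7,v2:inf,v3:inf,v4:20,v5:1,v6:2,v7:32,v8:9

step 1: dist = v0:0,v1:inf,v2:inf,v3:inf,v4:inf,v5:1,v6:2,v7:inf,v8:9
step 2: dist = v0:0,v1:7,v2:inf,v3:inf,v4:20,v5:1,v6:2,v7:inf,v8:9
step 3: dist = v0:0,v1:7,v2:inf,v3:inf,v4:20,v5:1,v6:2,v7:32,v8:9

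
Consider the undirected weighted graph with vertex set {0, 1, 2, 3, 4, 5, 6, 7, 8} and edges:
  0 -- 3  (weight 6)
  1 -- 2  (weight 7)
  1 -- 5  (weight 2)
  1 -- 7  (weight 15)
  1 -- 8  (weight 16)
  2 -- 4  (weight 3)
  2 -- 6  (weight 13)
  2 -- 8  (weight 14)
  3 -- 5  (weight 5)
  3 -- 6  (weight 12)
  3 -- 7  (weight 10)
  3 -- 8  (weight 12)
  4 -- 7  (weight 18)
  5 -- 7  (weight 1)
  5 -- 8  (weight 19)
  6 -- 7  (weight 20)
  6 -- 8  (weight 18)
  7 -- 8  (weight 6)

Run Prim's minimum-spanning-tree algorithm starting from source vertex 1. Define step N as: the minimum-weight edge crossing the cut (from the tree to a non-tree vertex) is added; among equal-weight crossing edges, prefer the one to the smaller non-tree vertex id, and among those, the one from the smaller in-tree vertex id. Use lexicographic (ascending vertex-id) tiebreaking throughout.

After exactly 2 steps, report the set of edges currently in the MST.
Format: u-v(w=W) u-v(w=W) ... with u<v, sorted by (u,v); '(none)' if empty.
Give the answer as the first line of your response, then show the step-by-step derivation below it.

1-5(w=2) 5-7(w=1)

step 1: add edge 1-5 (w=2); MST = {1-5(w=2)}
step 2: add edge 5-7 (w=1); MST = {1-5(w=2) 5-7(w=1)}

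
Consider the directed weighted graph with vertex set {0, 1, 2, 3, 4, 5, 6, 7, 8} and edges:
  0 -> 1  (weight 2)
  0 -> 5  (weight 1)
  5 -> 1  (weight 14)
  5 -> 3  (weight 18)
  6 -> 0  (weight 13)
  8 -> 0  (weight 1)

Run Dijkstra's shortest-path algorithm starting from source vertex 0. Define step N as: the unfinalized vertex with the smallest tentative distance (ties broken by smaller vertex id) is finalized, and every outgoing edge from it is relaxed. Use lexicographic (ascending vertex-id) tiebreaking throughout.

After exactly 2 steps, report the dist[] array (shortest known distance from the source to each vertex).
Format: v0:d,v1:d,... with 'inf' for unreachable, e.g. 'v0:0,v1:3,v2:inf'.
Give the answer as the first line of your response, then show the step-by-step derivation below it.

v0:0,v1:2,v2:inf,v3:19,v4:inf,v5:1,v6:inf,v7:inf,v8:inf

step 1: dist = v0:0,v1:2,v2:inf,v3:inf,v4:inf,v5:1,v6:inf,v7:inf,v8:inf
step 2: dist = v0:0,v1:2,v2:inf,v3:19,v4:inf,v5:1,v6:inf,v7:inf,v8:inf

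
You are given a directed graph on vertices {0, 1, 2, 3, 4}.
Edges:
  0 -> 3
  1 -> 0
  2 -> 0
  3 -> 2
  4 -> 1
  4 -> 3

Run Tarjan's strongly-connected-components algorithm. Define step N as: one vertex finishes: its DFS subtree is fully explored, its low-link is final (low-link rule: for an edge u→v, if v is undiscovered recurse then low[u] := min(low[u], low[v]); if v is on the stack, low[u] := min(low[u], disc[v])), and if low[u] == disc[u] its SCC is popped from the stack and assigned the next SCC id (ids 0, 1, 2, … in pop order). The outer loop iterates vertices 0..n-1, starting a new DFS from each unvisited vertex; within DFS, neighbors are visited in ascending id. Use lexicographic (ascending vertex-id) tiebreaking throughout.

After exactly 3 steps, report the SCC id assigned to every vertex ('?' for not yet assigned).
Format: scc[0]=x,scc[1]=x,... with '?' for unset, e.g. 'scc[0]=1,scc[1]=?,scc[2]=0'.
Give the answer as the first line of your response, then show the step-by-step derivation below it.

scc[0]=0,scc[1]=?,scc[2]=0,scc[3]=0,scc[4]=?

step 1: low=(low[0]=0,low[1]=?,low[2]=0,low[3]=1,low[4]=?); scc=(scc[0]=?,scc[1]=?,scc[2]=?,scc[3]=?,scc[4]=?)
step 2: low=(low[0]=0,low[1]=?,low[2]=0,low[3]=0,low[4]=?); scc=(scc[0]=?,scc[1]=?,scc[2]=?,scc[3]=?,scc[4]=?)
step 3: low=(low[0]=0,low[1]=?,low[2]=0,low[3]=0,low[4]=?); scc=(scc[0]=0,scc[1]=?,scc[2]=0,scc[3]=0,scc[4]=?)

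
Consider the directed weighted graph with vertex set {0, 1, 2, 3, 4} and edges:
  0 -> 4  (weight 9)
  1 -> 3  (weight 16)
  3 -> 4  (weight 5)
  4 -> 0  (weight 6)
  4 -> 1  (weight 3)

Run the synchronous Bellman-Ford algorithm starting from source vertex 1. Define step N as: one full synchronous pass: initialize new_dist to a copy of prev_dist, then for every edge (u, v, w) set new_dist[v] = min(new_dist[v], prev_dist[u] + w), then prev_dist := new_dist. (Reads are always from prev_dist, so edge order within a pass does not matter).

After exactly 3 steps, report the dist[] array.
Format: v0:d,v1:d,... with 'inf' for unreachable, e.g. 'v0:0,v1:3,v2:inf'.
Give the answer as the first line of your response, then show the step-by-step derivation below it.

v0:27,v1:0,v2:inf,v3:16,v4:21

step 1: dist = v0:inf,v1:0,v2:inf,v3:16,v4:inf
step 2: dist = v0:inf,v1:0,v2:inf,v3:16,v4:21
step 3: dist = v0:27,v1:0,v2:inf,v3:16,v4:21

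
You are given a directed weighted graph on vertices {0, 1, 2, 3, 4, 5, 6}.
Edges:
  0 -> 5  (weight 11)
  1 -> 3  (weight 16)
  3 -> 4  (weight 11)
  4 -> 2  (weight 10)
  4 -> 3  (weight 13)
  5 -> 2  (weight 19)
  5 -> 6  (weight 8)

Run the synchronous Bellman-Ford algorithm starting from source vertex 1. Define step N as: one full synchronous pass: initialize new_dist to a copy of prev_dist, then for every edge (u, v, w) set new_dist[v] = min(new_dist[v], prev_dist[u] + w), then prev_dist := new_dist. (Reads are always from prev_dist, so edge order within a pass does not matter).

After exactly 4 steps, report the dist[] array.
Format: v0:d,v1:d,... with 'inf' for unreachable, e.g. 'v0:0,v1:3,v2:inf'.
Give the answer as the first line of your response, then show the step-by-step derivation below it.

v0:inf,v1:0,v2:37,v3:16,v4:27,v5:inf,v6:inf

step 1: dist = v0:inf,v1:0,v2:inf,v3:16,v4:inf,v5:inf,v6:inf
step 2: dist = v0:inf,v1:0,v2:inf,v3:16,v4:27,v5:inf,v6:inf
step 3: dist = v0:inf,v1:0,v2:37,v3:16,v4:27,v5:inf,v6:inf
step 4: dist = v0:inf,v1:0,v2:37,v3:16,v4:27,v5:inf,v6:inf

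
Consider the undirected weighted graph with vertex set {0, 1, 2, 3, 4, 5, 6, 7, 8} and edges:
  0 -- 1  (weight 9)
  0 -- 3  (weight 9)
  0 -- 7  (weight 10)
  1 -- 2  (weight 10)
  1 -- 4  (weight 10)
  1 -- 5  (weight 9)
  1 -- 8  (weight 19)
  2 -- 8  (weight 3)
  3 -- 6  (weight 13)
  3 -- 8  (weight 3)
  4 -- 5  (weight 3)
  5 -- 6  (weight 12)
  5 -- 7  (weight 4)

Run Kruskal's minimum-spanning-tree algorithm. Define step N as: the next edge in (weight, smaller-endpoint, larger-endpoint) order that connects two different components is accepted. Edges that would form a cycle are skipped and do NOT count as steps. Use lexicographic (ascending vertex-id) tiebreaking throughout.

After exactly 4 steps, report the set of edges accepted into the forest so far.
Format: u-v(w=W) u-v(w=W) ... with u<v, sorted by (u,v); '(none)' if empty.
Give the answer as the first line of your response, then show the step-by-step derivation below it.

2-8(w=3) 3-8(w=3) 4-5(w=3) 5-7(w=4)

step 1: add edge 2-8 (w=3); MST = {2-8(w=3)}
step 2: add edge 3-8 (w=3); MST = {2-8(w=3) 3-8(w=3)}
step 3: add edge 4-5 (w=3); MST = {2-8(w=3) 3-8(w=3) 4-5(w=3)}
step 4: add edge 5-7 (w=4); MST = {2-8(w=3) 3-8(w=3) 4-5(w=3) 5-7(w=4)}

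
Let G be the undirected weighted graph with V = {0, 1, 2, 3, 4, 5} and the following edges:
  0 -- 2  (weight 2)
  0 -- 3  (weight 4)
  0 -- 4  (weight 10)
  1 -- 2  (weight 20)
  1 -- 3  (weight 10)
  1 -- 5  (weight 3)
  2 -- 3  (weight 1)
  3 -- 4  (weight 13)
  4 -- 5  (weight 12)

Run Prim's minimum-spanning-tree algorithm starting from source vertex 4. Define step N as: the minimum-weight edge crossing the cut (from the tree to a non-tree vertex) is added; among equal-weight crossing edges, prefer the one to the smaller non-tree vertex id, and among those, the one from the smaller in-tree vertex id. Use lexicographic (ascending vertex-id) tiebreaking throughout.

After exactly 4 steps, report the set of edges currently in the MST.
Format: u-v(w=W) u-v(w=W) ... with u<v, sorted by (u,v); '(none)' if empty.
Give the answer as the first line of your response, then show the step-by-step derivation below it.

0-2(w=2) 0-4(w=10) 1-3(w=10) 2-3(w=1)

step 1: add edge 0-4 (w=10); MST = {0-4(w=10)}
step 2: add edge 0-2 (w=2); MST = {0-2(w=2) 0-4(w=10)}
step 3: add edge 2-3 (w=1); MST = {0-2(w=2) 0-4(w=10) 2-3(w=1)}
step 4: add edge 1-3 (w=10); MST = {0-2(w=2) 0-4(w=10) 1-3(w=10) 2-3(w=1)}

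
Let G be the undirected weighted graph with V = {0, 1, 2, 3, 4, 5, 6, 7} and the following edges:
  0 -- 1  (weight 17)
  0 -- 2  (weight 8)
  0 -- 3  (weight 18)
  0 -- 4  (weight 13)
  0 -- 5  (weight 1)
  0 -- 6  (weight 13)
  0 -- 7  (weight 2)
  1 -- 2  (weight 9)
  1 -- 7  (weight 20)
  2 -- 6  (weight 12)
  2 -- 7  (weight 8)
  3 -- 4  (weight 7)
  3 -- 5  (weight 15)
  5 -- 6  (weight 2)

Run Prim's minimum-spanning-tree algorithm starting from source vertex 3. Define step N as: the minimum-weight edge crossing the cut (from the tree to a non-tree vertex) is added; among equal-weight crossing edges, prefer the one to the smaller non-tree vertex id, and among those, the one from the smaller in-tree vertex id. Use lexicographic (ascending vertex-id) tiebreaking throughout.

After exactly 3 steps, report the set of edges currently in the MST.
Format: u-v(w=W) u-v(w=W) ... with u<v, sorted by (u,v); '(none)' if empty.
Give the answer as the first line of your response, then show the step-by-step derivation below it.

0-4(w=13) 0-5(w=1) 3-4(w=7)

step 1: add edge 3-4 (w=7); MST = {3-4(w=7)}
step 2: add edge 0-4 (w=13); MST = {0-4(w=13) 3-4(w=7)}
step 3: add edge 0-5 (w=1); MST = {0-4(w=13) 0-5(w=1) 3-4(w=7)}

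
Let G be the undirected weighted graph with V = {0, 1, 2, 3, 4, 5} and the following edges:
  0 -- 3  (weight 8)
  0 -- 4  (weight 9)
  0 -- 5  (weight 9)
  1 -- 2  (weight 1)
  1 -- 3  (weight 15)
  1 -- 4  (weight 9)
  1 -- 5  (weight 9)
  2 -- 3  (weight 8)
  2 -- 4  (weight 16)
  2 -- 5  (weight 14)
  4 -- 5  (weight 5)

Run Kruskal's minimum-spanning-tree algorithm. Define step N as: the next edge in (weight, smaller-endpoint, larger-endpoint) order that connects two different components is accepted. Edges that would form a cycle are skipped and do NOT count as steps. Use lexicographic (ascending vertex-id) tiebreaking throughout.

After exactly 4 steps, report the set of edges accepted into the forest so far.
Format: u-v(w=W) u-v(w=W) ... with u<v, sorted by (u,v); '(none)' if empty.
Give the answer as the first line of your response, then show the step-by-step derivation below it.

0-3(w=8) 1-2(w=1) 2-3(w=8) 4-5(w=5)

step 1: add edge 1-2 (w=1); MST = {1-2(w=1)}
step 2: add edge 4-5 (w=5); MST = {1-2(w=1) 4-5(w=5)}
step 3: add edge 0-3 (w=8); MST = {0-3(w=8) 1-2(w=1) 4-5(w=5)}
step 4: add edge 2-3 (w=8); MST = {0-3(w=8) 1-2(w=1) 2-3(w=8) 4-5(w=5)}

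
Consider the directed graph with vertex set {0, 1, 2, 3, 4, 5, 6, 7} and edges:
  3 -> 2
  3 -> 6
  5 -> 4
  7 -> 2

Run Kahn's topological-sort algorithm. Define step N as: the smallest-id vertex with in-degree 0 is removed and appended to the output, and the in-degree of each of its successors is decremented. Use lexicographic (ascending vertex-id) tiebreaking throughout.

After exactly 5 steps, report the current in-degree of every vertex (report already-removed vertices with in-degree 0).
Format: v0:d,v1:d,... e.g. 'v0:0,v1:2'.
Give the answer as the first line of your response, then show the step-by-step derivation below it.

v0:0,v1:0,v2:1,v3:0,v4:0,v5:0,v6:0,v7:0

step 1: output 0; order=[0]; indeg=(0,0,2,0,1,0,1,0)
step 2: output 1; order=[0,1]; indeg=(0,0,2,0,1,0,1,0)
step 3: output 3; order=[0,1,3]; indeg=(0,0,1,0,1,0,0,0)
step 4: output 5; order=[0,1,3,5]; indeg=(0,0,1,0,0,0,0,0)
step 5: output 4; order=[0,1,3,5,4]; indeg=(0,0,1,0,0,0,0,0)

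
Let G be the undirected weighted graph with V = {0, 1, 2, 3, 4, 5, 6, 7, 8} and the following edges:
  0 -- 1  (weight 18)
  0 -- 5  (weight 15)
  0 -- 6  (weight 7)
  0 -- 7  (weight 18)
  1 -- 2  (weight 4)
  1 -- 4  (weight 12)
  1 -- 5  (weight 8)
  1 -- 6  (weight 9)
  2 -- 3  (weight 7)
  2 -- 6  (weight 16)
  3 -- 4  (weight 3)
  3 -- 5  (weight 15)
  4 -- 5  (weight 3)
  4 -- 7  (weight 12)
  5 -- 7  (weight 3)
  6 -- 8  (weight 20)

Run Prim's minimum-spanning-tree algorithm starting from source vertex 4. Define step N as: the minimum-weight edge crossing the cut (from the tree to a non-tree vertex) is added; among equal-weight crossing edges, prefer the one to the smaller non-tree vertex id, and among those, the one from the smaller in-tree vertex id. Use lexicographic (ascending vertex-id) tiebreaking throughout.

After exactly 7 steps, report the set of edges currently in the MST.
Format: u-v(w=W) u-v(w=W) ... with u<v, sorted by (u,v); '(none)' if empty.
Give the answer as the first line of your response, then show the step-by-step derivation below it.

0-6(w=7) 1-2(w=4) 1-6(w=9) 2-3(w=7) 3-4(w=3) 4-5(w=3) 5-7(w=3)

step 1: add edge 3-4 (w=3); MST = {3-4(w=3)}
step 2: add edge 4-5 (w=3); MST = {3-4(w=3) 4-5(w=3)}
step 3: add edge 5-7 (w=3); MST = {3-4(w=3) 4-5(w=3) 5-7(w=3)}
step 4: add edge 2-3 (w=7); MST = {2-3(w=7) 3-4(w=3) 4-5(w=3) 5-7(w=3)}
step 5: add edge 1-2 (w=4); MST = {1-2(w=4) 2-3(w=7) 3-4(w=3) 4-5(w=3) 5-7(w=3)}
step 6: add edge 1-6 (w=9); MST = {1-2(w=4) 1-6(w=9) 2-3(w=7) 3-4(w=3) 4-5(w=3) 5-7(w=3)}
step 7: add edge 0-6 (w=7); MST = {0-6(w=7) 1-2(w=4) 1-6(w=9) 2-3(w=7) 3-4(w=3) 4-5(w=3) 5-7(w=3)}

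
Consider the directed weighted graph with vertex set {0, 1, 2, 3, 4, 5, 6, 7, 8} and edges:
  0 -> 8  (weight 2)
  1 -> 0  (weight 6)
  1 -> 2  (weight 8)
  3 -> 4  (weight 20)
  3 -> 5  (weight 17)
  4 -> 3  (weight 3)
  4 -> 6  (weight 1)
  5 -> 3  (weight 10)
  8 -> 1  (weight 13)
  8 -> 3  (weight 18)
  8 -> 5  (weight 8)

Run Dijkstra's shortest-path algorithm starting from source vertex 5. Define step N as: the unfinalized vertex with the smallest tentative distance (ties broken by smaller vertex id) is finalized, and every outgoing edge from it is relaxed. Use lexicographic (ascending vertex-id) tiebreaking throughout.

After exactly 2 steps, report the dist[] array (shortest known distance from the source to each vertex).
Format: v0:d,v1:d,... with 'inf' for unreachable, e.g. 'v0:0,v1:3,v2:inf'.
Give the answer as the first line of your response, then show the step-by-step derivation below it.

v0:inf,v1:inf,v2:inf,v3:10,v4:30,v5:0,v6:inf,v7:inf,v8:inf

step 1: dist = v0:inf,v1:inf,v2:inf,v3:10,v4:inf,v5:0,v6:inf,v7:inf,v8:inf
step 2: dist = v0:inf,v1:inf,v2:inf,v3:10,v4:30,v5:0,v6:inf,v7:inf,v8:inf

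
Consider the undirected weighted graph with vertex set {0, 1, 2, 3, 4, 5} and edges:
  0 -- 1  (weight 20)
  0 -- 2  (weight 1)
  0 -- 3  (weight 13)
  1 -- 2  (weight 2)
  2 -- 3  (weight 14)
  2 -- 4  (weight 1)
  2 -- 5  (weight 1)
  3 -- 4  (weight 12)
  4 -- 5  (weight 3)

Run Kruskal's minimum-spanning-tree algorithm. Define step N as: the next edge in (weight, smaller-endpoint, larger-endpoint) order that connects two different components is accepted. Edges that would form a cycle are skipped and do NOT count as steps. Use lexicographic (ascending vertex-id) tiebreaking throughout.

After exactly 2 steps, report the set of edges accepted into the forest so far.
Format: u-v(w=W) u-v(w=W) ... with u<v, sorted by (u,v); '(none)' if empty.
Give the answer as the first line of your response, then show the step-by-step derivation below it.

0-2(w=1) 2-4(w=1)

step 1: add edge 0-2 (w=1); MST = {0-2(w=1)}
step 2: add edge 2-4 (w=1); MST = {0-2(w=1) 2-4(w=1)}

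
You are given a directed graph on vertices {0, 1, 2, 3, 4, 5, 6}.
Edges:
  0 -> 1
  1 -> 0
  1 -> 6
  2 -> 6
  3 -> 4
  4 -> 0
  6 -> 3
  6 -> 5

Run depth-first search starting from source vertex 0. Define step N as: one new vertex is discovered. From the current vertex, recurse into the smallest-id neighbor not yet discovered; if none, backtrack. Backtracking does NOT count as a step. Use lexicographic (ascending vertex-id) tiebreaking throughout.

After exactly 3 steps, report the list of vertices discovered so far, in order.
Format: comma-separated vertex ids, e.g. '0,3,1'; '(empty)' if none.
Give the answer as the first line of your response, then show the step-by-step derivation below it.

0,1,6

step 1: discover 0; path=0; order=0
step 2: discover 1; path=0>1; order=0,1
step 3: discover 6; path=0>1>6; order=0,1,6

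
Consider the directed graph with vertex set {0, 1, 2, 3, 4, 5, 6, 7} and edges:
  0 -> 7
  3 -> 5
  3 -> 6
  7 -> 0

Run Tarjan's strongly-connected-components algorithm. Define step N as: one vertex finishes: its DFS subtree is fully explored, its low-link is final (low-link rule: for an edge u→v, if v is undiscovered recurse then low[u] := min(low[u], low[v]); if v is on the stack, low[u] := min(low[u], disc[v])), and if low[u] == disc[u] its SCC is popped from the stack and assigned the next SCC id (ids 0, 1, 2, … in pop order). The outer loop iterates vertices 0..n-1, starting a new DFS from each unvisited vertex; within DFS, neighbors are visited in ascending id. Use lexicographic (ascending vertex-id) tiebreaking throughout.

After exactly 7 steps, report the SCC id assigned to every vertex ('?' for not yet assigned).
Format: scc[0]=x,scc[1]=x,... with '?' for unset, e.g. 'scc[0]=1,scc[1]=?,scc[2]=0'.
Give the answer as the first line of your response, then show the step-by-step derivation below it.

scc[0]=0,scc[1]=1,scc[2]=2,scc[3]=5,scc[4]=?,scc[5]=3,scc[6]=4,scc[7]=0

step 1: low=(low[0]=0,low[1]=?,low[2]=?,low[3]=?,low[4]=?,low[5]=?,low[6]=?,low[7]=0); scc=(scc[0]=?,scc[1]=?,scc[2]=?,scc[3]=?,scc[4]=?,scc[5]=?,scc[6]=?,scc[7]=?)
step 2: low=(low[0]=0,low[1]=?,low[2]=?,low[3]=?,low[4]=?,low[5]=?,low[6]=?,low[7]=0); scc=(scc[0]=0,scc[1]=?,scc[2]=?,scc[3]=?,scc[4]=?,scc[5]=?,scc[6]=?,scc[7]=0)
step 3: low=(low[0]=0,low[1]=2,low[2]=?,low[3]=?,low[4]=?,low[5]=?,low[6]=?,low[7]=0); scc=(scc[0]=0,scc[1]=1,scc[2]=?,scc[3]=?,scc[4]=?,scc[5]=?,scc[6]=?,scc[7]=0)
step 4: low=(low[0]=0,low[1]=2,low[2]=3,low[3]=?,low[4]=?,low[5]=?,low[6]=?,low[7]=0); scc=(scc[0]=0,scc[1]=1,scc[2]=2,scc[3]=?,scc[4]=?,scc[5]=?,scc[6]=?,scc[7]=0)
step 5: low=(low[0]=0,low[1]=2,low[2]=3,low[3]=4,low[4]=?,low[5]=5,low[6]=?,low[7]=0); scc=(scc[0]=0,scc[1]=1,scc[2]=2,scc[3]=?,scc[4]=?,scc[5]=3,scc[6]=?,scc[7]=0)
step 6: low=(low[0]=0,low[1]=2,low[2]=3,low[3]=4,low[4]=?,low[5]=5,low[6]=6,low[7]=0); scc=(scc[0]=0,scc[1]=1,scc[2]=2,scc[3]=?,scc[4]=?,scc[5]=3,scc[6]=4,scc[7]=0)
step 7: low=(low[0]=0,low[1]=2,low[2]=3,low[3]=4,low[4]=?,low[5]=5,low[6]=6,low[7]=0); scc=(scc[0]=0,scc[1]=1,scc[2]=2,scc[3]=5,scc[4]=?,scc[5]=3,scc[6]=4,scc[7]=0)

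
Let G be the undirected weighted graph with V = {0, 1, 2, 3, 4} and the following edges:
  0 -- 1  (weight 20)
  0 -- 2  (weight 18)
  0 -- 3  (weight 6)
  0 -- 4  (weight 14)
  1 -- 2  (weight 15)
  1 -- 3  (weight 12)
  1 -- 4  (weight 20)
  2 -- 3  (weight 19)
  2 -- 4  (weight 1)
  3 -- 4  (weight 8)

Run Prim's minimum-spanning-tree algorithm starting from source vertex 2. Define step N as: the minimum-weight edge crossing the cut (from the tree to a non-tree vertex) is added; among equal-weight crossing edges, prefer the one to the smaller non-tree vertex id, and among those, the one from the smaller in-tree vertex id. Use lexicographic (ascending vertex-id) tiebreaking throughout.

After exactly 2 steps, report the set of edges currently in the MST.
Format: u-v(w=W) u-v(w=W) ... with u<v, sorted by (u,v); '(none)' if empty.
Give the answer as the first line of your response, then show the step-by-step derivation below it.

2-4(w=1) 3-4(w=8)

step 1: add edge 2-4 (w=1); MST = {2-4(w=1)}
step 2: add edge 3-4 (w=8); MST = {2-4(w=1) 3-4(w=8)}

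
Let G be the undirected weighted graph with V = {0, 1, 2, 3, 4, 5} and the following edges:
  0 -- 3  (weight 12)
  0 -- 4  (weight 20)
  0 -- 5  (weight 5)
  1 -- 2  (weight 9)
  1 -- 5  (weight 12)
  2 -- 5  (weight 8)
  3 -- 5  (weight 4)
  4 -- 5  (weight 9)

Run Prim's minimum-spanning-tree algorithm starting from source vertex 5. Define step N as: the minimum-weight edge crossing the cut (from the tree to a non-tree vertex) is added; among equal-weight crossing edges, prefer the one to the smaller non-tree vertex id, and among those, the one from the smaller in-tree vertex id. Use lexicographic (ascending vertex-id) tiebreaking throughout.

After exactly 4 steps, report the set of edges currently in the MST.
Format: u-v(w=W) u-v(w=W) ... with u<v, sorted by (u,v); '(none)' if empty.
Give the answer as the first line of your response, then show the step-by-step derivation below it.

0-5(w=5) 1-2(w=9) 2-5(w=8) 3-5(w=4)

step 1: add edge 3-5 (w=4); MST = {3-5(w=4)}
step 2: add edge 0-5 (w=5); MST = {0-5(w=5) 3-5(w=4)}
step 3: add edge 2-5 (w=8); MST = {0-5(w=5) 2-5(w=8) 3-5(w=4)}
step 4: add edge 1-2 (w=9); MST = {0-5(w=5) 1-2(w=9) 2-5(w=8) 3-5(w=4)}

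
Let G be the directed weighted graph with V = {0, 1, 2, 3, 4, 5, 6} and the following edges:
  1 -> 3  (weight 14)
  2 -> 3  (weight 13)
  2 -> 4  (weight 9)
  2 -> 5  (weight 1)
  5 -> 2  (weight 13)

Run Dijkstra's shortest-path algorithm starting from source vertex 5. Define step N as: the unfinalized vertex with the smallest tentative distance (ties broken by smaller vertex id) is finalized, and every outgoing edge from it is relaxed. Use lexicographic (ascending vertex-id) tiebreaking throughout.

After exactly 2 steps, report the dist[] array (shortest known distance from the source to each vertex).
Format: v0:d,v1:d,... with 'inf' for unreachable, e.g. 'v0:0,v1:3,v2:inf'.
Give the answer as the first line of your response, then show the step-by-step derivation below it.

v0:inf,v1:inf,v2:13,v3:26,v4:22,v5:0,v6:inf

step 1: dist = v0:inf,v1:inf,v2:13,v3:inf,v4:inf,v5:0,v6:inf
step 2: dist = v0:inf,v1:inf,v2:13,v3:26,v4:22,v5:0,v6:inf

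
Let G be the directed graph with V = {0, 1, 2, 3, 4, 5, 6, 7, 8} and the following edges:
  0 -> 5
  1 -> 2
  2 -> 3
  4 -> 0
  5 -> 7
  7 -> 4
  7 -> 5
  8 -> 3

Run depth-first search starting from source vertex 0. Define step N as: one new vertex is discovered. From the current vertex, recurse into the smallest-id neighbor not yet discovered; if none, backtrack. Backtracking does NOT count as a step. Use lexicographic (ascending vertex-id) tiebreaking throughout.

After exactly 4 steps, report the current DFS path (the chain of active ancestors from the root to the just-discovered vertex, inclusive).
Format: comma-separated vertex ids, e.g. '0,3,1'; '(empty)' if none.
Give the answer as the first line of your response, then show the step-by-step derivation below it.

0,5,7,4

step 1: discover 0; path=0; order=0
step 2: discover 5; path=0>5; order=0,5
step 3: discover 7; path=0>5>7; order=0,5,7
step 4: discover 4; path=0>5>7>4; order=0,5,7,4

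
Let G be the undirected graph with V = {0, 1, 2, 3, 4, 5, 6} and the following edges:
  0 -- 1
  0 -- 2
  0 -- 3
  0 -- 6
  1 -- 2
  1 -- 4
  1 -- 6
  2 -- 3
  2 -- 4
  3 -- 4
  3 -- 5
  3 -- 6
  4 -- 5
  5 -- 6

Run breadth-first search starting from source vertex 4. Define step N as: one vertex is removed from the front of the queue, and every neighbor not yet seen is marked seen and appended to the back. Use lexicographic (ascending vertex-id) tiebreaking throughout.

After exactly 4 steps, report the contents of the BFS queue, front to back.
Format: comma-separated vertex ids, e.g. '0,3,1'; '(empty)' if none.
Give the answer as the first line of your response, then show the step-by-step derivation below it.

5,0,6

step 1: dequeue 4; queue=[1,2,3,5]; order=4
step 2: dequeue 1; queue=[2,3,5,0,6]; order=4,1
step 3: dequeue 2; queue=[3,5,0,6]; order=4,1,2
step 4: dequeue 3; queue=[5,0,6]; order=4,1,2,3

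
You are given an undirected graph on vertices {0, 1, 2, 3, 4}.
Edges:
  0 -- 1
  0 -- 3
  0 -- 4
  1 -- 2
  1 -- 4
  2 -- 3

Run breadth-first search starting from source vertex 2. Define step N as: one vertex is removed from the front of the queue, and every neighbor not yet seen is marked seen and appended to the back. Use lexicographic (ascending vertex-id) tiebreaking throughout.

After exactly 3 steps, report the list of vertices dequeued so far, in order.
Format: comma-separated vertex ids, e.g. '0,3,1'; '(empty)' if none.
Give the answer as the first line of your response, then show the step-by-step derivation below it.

2,1,3

step 1: dequeue 2; queue=[1,3]; order=2
step 2: dequeue 1; queue=[3,0,4]; order=2,1
step 3: dequeue 3; queue=[0,4]; order=2,1,3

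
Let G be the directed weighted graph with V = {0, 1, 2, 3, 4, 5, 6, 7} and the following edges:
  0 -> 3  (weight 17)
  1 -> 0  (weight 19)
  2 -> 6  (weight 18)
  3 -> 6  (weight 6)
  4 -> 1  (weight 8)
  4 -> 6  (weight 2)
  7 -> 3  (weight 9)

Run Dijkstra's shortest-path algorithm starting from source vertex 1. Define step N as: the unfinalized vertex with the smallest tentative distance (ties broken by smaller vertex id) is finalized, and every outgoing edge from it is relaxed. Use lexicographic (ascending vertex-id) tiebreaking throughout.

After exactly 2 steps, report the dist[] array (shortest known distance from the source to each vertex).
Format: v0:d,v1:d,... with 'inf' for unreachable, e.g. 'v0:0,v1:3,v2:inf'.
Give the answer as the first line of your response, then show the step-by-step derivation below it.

v0:19,v1:0,v2:inf,v3:36,v4:inf,v5:inf,v6:inf,v7:inf

step 1: dist = v0:19,v1:0,v2:inf,v3:inf,v4:inf,v5:inf,v6:inf,v7:inf
step 2: dist = v0:19,v1:0,v2:inf,v3:36,v4:inf,v5:inf,v6:inf,v7:inf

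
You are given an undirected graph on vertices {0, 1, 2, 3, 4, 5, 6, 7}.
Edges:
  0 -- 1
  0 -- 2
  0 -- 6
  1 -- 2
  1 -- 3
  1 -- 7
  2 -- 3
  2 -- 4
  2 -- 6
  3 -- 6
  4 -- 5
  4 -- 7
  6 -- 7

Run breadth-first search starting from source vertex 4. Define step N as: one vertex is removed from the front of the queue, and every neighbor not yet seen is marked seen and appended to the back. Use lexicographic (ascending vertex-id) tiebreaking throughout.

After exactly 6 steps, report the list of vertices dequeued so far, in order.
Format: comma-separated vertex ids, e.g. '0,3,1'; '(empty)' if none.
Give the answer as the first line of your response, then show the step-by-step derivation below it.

4,2,5,7,0,1

step 1: dequeue 4; queue=[2,5,7]; order=4
step 2: dequeue 2; queue=[5,7,0,1,3,6]; order=4,2
step 3: dequeue 5; queue=[7,0,1,3,6]; order=4,2,5
step 4: dequeue 7; queue=[0,1,3,6]; order=4,2,5,7
step 5: dequeue 0; queue=[1,3,6]; order=4,2,5,7,0
step 6: dequeue 1; queue=[3,6]; order=4,2,5,7,0,1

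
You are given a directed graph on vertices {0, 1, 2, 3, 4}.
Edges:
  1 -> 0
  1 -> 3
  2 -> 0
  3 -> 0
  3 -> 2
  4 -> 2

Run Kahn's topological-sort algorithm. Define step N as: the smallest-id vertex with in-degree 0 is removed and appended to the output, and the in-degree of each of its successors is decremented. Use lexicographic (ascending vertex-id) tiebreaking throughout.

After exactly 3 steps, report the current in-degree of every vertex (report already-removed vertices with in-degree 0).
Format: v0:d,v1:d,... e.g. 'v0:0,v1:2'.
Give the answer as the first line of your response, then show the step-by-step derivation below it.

v0:1,v1:0,v2:0,v3:0,v4:0

step 1: output 1; order=[1]; indeg=(2,0,2,0,0)
step 2: output 3; order=[1,3]; indeg=(1,0,1,0,0)
step 3: output 4; order=[1,3,4]; indeg=(1,0,0,0,0)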